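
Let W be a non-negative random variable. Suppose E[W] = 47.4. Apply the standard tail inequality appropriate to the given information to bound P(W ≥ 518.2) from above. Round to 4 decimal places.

Only the mean of a non-negative variable is known, so Markov's inequality is the applicable tail bound.
Markov's inequality: for a non-negative random variable, P(W ≥ a) ≤ E[W]/a.
Here E[W] = 47.4 and a = 518.2, so the bound is 47.4/518.2 = 0.0915.

0.0915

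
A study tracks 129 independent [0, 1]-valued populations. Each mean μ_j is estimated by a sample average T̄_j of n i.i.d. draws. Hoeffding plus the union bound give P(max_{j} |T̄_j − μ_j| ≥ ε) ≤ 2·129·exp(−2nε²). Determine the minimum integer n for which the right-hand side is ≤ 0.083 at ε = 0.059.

Need 2·129·exp(−2nε²) ≤ 0.083, i.e. exp(−2nε²) ≤ 0.083/258.
So 2nε² ≥ ln(258/0.083) = 8.041874.
Hence n ≥ 8.041874/(2·0.059²) = 1155.110.
The smallest integer n is 1156.

1156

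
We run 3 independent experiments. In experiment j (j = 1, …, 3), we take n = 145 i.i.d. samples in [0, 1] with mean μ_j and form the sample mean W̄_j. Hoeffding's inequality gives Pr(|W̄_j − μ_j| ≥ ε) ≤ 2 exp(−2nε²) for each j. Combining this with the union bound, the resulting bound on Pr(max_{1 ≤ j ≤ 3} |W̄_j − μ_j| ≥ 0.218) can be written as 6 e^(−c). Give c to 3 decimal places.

13.782

Union bound over the 3 events: Pr(max_{1 ≤ j ≤ 3} |W̄_j − μ_j| ≥ 0.218) ≤ 3·2·exp(−2nε²) = 6 exp(−2·145·0.218²).
So c = 2·145·0.218² = 13.7820.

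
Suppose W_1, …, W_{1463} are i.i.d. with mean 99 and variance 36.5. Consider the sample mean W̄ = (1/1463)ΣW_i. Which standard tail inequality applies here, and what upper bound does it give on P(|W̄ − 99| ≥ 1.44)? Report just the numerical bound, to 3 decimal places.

0.012

With mean and variance of each term known, Chebyshev's inequality bounds the deviation of the sum (or sample mean).
Var(W̄) = Var(W_i)/n = 36.5/1463 = 0.024949.
Chebyshev: P(|W̄ − 99| ≥ 1.44) ≤ Var(W̄)/(1.44)² = 36.5/(1463·1.44²) = 0.0120.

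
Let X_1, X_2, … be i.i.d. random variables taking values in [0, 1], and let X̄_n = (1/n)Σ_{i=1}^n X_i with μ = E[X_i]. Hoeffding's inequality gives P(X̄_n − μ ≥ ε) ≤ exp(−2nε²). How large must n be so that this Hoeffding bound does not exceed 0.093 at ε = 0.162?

46

Require exp(−2nε²) ≤ 0.093, i.e. 2nε² ≥ ln(1/0.093) = 2.375156.
So n ≥ 2.375156 / (2·0.162²) = 45.251.
The smallest integer n is 46.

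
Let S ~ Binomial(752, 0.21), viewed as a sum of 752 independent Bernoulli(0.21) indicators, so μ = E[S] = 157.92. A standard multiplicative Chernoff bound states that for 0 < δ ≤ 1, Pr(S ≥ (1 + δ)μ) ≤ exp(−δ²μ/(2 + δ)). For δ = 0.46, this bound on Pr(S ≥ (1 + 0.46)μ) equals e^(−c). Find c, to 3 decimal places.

c = δ²μ/(2 + δ) = 0.46²·157.92/(2 + 0.46) = 13.5837.

13.584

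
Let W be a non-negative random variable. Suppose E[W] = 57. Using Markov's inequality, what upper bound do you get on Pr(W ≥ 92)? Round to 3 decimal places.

Markov's inequality: for a non-negative random variable, Pr(W ≥ a) ≤ E[W]/a.
Here E[W] = 57 and a = 92, so the bound is 57/92 = 0.6196.

0.620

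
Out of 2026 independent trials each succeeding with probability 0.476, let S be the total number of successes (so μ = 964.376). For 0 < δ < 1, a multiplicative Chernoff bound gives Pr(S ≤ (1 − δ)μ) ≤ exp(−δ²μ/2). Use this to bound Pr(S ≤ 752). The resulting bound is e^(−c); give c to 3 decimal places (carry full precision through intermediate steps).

Write 752 = (1 − δ)μ, so δ = 1 − 752/964.376 = 0.2202212…
Then the exponent is δ²μ/2 = (μ − 752)²/(2μ) = 23.384844.

23.385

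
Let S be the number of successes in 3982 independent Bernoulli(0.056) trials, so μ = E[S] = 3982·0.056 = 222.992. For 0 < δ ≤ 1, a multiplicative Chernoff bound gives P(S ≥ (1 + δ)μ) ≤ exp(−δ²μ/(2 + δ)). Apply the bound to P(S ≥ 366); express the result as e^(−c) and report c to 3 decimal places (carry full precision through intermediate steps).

34.723

Write 366 = (1 + δ)μ, so δ = 366/222.992 − 1 = 0.6413145…
Then the exponent is δ²μ/(2 + δ) = (366 − μ)² / (μ·(2 + δ)) = 34.722523.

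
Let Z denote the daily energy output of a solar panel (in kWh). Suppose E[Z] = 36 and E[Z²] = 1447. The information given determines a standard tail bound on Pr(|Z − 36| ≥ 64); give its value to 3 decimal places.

The first two moments determine the variance, so Chebyshev's inequality is the sharpest standard bound available.
Var(Z) = E[Z²] − (E[Z])² = 1447 − 1296 = 151.
Chebyshev's inequality: Pr(|Z − μ| ≥ t) ≤ Var(Z)/t² = 151/4096 = 0.0369.

0.037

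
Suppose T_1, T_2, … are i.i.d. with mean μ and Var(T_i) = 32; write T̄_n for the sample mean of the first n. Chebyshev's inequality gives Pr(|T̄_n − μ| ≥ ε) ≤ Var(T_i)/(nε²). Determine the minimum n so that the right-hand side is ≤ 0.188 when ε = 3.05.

19

Require 32/(n·3.05²) ≤ 0.188, i.e. n ≥ 32/(0.188·3.05²) = 18.298.
The smallest integer n is 19.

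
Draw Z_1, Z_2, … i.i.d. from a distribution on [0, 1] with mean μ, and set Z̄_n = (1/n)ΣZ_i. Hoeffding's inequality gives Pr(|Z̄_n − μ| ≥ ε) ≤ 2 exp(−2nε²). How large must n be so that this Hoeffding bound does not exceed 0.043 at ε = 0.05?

Require 2·exp(−2nε²) ≤ 0.043, i.e. 2nε² ≥ ln(2/0.043) = 3.839702.
So n ≥ 3.839702 / (2·0.05²) = 767.940.
The smallest integer n is 768.

768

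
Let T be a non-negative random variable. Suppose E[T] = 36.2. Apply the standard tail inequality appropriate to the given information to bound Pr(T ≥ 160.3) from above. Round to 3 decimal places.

0.226

Only the mean of a non-negative variable is known, so Markov's inequality is the applicable tail bound.
Markov's inequality: for a non-negative random variable, Pr(T ≥ a) ≤ E[T]/a.
Here E[T] = 36.2 and a = 160.3, so the bound is 36.2/160.3 = 0.2258.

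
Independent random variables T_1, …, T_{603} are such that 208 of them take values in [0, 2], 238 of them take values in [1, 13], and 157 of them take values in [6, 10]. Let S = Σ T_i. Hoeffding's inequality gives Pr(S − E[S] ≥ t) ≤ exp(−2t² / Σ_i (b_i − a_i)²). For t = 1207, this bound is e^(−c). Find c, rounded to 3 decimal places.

77.459

Σ(b_i − a_i)² = 208·2² + 238·12² + 157·4² = 37616.
c = 2t² / 37616 = 2·1207² / 37616 = 77.4590.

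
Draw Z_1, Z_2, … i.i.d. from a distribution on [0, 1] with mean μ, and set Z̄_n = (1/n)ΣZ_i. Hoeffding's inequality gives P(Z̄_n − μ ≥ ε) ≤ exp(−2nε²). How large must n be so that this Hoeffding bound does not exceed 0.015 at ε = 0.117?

154

Require exp(−2nε²) ≤ 0.015, i.e. 2nε² ≥ ln(1/0.015) = 4.199705.
So n ≥ 4.199705 / (2·0.117²) = 153.397.
The smallest integer n is 154.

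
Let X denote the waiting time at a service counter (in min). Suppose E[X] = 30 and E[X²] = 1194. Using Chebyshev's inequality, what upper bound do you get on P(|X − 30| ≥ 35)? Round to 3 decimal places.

0.240

Var(X) = E[X²] − (E[X])² = 1194 − 900 = 294.
Chebyshev's inequality: P(|X − μ| ≥ t) ≤ Var(X)/t² = 294/1225 = 0.2400.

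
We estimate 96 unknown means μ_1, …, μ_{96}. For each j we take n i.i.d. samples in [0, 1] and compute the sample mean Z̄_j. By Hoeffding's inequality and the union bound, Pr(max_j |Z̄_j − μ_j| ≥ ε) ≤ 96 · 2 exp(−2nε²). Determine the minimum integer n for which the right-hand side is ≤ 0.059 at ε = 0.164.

151

Need 2·96·exp(−2nε²) ≤ 0.059, i.e. exp(−2nε²) ≤ 0.059/192.
So 2nε² ≥ ln(192/0.059) = 8.087713.
Hence n ≥ 8.087713/(2·0.164²) = 150.352.
The smallest integer n is 151.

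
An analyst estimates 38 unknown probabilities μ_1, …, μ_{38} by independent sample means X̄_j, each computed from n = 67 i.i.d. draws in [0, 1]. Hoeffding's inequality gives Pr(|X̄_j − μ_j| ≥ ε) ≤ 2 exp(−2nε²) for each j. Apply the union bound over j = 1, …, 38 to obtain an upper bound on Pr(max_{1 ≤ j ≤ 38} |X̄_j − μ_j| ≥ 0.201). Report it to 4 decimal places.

Per-experiment Hoeffding bound: 2·exp(−2·67·0.201²) = 2·exp(−5.41373) = 0.0089099.
Union bound over 38 events: 38·0.0089099 = 0.33858.

0.3386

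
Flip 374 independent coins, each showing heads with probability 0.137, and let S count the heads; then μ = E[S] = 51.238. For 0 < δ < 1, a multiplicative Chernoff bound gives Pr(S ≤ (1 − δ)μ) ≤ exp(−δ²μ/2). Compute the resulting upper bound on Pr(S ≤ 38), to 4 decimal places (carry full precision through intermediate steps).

Write 38 = (1 − δ)μ, so δ = 1 − 38/51.238 = 0.2583629…
Then the exponent is δ²μ/2 = (μ − 38)²/(2μ) = 1.710104.
Bound = exp(−1.710104) = 0.18085.

0.1808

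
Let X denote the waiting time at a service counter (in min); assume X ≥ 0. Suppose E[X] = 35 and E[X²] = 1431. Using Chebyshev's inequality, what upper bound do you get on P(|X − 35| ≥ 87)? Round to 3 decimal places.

Var(X) = E[X²] − (E[X])² = 1431 − 1225 = 206.
Chebyshev's inequality: P(|X − μ| ≥ t) ≤ Var(X)/t² = 206/7569 = 0.0272.

0.027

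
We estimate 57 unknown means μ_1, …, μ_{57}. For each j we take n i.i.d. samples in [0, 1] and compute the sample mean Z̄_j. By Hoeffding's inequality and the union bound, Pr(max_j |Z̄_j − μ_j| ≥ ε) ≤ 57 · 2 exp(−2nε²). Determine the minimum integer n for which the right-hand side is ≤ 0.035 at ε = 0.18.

Need 2·57·exp(−2nε²) ≤ 0.035, i.e. exp(−2nε²) ≤ 0.035/114.
So 2nε² ≥ ln(114/0.035) = 8.088606.
Hence n ≥ 8.088606/(2·0.18²) = 124.824.
The smallest integer n is 125.

125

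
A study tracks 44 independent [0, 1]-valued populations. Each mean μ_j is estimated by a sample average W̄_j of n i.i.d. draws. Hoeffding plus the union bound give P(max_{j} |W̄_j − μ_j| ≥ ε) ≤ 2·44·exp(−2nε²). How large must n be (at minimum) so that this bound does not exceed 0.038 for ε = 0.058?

Need 2·44·exp(−2nε²) ≤ 0.038, i.e. exp(−2nε²) ≤ 0.038/88.
So 2nε² ≥ ln(88/0.038) = 7.747506.
Hence n ≥ 7.747506/(2·0.058²) = 1151.532.
The smallest integer n is 1152.

1152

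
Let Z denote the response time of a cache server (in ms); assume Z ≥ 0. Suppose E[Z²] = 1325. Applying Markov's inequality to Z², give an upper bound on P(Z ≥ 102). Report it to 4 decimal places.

Since Z ≥ 0, the event {Z ≥ 102} is the same as {Z² ≥ 10404}.
Markov's inequality applied to Z² gives P(Z² ≥ 10404) ≤ E[Z²]/10404 = 1325/10404 = 0.1274.

0.1274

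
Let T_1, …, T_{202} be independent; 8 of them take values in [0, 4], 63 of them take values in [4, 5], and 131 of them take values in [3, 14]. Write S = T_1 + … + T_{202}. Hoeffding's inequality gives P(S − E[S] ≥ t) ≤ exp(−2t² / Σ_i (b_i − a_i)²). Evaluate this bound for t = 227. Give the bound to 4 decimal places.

Σ(b_i − a_i)² = 8·4² + 63·1² + 131·11² = 16042.
Exponent = 2·227² / 16042 = 6.42426.
Bound = exp(−6.42426) = 0.00162.

0.0016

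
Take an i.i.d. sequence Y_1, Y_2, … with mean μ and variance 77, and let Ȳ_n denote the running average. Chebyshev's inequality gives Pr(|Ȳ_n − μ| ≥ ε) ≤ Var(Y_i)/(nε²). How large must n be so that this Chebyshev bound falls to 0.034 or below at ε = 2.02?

556

Require 77/(n·2.02²) ≤ 0.034, i.e. n ≥ 77/(0.034·2.02²) = 555.021.
The smallest integer n is 556.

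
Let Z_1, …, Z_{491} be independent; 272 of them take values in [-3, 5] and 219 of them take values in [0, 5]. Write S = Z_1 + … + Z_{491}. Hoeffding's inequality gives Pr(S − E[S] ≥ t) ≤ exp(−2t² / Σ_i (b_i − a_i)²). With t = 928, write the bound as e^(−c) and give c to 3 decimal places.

Σ(b_i − a_i)² = 272·8² + 219·5² = 22883.
c = 2t² / 22883 = 2·928² / 22883 = 75.2685.

75.268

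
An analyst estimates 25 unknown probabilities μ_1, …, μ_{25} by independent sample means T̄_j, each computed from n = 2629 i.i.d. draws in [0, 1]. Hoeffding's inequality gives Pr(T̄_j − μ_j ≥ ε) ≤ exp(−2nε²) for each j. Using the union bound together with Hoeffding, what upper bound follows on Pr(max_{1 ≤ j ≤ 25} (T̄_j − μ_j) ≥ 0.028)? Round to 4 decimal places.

Per-experiment Hoeffding bound: exp(−2·2629·0.028²) = exp(−4.12227) = 0.016208.
Union bound over 25 events: 25·0.016208 = 0.40519.

0.4052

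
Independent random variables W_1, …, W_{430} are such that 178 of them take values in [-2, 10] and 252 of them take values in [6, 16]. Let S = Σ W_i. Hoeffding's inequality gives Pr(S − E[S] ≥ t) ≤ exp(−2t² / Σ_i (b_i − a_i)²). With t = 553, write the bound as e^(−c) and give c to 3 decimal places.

Σ(b_i − a_i)² = 178·12² + 252·10² = 50832.
c = 2t² / 50832 = 2·553² / 50832 = 12.0321.

12.032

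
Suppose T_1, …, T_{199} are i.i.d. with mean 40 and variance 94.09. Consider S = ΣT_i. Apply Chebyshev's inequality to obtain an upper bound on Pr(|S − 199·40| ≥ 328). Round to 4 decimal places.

Var(S) = n·Var(T_i) = 199·94.09 = 18723.91.
Chebyshev: Pr(|S − 199·40| ≥ 328) ≤ Var(S)/328² = 18723.91/107584 = 0.1740.

0.1740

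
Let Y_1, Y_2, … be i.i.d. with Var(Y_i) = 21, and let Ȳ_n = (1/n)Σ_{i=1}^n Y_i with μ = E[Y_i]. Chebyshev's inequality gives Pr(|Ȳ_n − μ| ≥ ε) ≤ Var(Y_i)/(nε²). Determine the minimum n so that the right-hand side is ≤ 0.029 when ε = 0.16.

28287

Require 21/(n·0.16²) ≤ 0.029, i.e. n ≥ 21/(0.029·0.16²) = 28286.638.
The smallest integer n is 28287.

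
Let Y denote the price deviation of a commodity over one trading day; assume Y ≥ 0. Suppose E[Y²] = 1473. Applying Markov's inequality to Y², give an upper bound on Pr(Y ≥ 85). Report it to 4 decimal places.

Since Y ≥ 0, the event {Y ≥ 85} is the same as {Y² ≥ 7225}.
Markov's inequality applied to Y² gives Pr(Y² ≥ 7225) ≤ E[Y²]/7225 = 1473/7225 = 0.2039.

0.2039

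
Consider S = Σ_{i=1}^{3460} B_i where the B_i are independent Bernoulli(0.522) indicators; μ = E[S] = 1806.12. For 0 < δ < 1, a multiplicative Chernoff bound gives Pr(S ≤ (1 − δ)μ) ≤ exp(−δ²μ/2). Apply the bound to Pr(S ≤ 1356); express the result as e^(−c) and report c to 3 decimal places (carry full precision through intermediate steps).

56.089

Write 1356 = (1 − δ)μ, so δ = 1 − 1356/1806.12 = 0.2492193…
Then the exponent is δ²μ/2 = (μ − 1356)²/(2μ) = 56.089300.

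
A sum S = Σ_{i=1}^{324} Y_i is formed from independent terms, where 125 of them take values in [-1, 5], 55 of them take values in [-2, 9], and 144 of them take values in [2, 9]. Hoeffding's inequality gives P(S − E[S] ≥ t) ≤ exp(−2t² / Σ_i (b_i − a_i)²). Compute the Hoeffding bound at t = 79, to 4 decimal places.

0.5039

Σ(b_i − a_i)² = 125·6² + 55·11² + 144·7² = 18211.
Exponent = 2·79² / 18211 = 0.68541.
Bound = exp(−0.68541) = 0.50388.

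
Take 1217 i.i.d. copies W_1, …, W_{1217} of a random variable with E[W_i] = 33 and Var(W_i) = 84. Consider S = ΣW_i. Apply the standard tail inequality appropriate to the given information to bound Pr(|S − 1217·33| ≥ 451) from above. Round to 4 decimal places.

With mean and variance of each term known, Chebyshev's inequality bounds the deviation of the sum (or sample mean).
Var(S) = n·Var(W_i) = 1217·84 = 102228.
Chebyshev: Pr(|S − 1217·33| ≥ 451) ≤ Var(S)/451² = 102228/203401 = 0.5026.

0.5026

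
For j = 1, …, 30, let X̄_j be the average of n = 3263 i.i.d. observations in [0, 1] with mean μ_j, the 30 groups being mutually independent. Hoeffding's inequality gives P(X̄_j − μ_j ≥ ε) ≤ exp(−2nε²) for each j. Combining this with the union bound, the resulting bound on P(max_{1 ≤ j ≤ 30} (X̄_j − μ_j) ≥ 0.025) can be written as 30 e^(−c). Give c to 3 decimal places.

Union bound over the 30 events: P(max_{1 ≤ j ≤ 30} (X̄_j − μ_j) ≥ 0.025) ≤ 30·exp(−2nε²) = 30 exp(−2·3263·0.025²).
So c = 2·3263·0.025² = 4.0788.

4.079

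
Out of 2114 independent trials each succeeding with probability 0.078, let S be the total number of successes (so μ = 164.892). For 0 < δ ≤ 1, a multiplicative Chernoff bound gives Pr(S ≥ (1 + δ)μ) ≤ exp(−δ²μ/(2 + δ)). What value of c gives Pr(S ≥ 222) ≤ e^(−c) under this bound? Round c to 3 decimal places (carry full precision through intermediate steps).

Write 222 = (1 + δ)μ, so δ = 222/164.892 − 1 = 0.3463358…
Then the exponent is δ²μ/(2 + δ) = (222 − μ)² / (μ·(2 + δ)) = 8.429545.

8.430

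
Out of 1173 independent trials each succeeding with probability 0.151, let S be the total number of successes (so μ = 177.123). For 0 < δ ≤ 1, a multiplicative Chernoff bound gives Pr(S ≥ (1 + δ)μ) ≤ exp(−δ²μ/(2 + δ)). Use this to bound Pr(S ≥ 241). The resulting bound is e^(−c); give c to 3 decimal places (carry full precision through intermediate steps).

9.759

Write 241 = (1 + δ)μ, so δ = 241/177.123 − 1 = 0.3606364…
Then the exponent is δ²μ/(2 + δ) = (241 − μ)² / (μ·(2 + δ)) = 9.758543.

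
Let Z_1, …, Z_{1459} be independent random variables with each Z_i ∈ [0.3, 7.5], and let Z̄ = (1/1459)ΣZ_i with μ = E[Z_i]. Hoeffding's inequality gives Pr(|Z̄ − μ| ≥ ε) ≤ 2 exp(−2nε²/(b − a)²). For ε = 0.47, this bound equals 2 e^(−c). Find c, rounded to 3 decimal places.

c = 2nε²/(b − a)² = 2·1459·0.47² / 7.2² = 12.4341.

12.434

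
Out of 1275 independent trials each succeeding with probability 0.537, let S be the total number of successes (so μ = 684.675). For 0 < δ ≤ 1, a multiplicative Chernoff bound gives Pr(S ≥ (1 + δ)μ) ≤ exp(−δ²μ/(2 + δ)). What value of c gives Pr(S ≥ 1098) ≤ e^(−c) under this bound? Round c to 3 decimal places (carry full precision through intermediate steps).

Write 1098 = (1 + δ)μ, so δ = 1098/684.675 − 1 = 0.6036806…
Then the exponent is δ²μ/(2 + δ) = (1098 − μ)² / (μ·(2 + δ)) = 95.832137.

95.832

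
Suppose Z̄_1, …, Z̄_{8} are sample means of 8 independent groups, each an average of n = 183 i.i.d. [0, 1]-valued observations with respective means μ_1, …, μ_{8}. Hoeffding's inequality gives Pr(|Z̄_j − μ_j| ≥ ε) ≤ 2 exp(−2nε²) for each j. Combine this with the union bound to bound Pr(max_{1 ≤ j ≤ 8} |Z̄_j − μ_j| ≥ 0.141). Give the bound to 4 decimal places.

Per-experiment Hoeffding bound: 2·exp(−2·183·0.141²) = 2·exp(−7.27645) = 0.0013833.
Union bound over 8 events: 8·0.0013833 = 0.01107.

0.0111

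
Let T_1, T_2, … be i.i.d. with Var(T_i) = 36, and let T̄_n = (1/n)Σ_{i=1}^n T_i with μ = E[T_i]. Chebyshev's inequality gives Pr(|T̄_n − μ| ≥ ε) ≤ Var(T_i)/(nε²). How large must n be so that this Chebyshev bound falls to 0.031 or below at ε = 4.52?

57

Require 36/(n·4.52²) ≤ 0.031, i.e. n ≥ 36/(0.031·4.52²) = 56.841.
The smallest integer n is 57.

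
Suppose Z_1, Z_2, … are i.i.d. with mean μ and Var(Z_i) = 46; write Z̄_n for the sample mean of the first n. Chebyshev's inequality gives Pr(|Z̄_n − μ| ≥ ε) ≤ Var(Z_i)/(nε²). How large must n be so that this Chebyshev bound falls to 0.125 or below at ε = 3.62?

29

Require 46/(n·3.62²) ≤ 0.125, i.e. n ≥ 46/(0.125·3.62²) = 28.082.
The smallest integer n is 29.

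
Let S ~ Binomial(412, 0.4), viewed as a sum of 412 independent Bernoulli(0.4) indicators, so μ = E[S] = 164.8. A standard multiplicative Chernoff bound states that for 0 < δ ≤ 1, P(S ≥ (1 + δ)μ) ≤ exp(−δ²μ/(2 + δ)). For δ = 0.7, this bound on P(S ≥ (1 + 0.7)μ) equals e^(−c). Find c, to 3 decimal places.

c = δ²μ/(2 + δ) = 0.7²·164.8/(2 + 0.7) = 29.9081.

29.908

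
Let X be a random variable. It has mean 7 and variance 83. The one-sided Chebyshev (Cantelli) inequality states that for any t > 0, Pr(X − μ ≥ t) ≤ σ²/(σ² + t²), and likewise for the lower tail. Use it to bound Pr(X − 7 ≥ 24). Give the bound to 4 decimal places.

0.1259

Here σ² = 83 and t = 24, so σ² + t² = 659.
Cantelli's bound: 83/659 = 0.1259.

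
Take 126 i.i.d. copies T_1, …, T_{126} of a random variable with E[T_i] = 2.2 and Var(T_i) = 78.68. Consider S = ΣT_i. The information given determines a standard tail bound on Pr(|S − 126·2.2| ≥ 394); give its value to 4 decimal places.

With mean and variance of each term known, Chebyshev's inequality bounds the deviation of the sum (or sample mean).
Var(S) = n·Var(T_i) = 126·78.68 = 9913.68.
Chebyshev: Pr(|S − 126·2.2| ≥ 394) ≤ Var(S)/394² = 9913.68/155236 = 0.0639.

0.0639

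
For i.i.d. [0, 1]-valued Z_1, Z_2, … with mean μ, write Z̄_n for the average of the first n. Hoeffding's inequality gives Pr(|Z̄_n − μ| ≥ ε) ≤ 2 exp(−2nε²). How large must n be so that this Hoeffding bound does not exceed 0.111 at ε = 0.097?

Require 2·exp(−2nε²) ≤ 0.111, i.e. 2nε² ≥ ln(2/0.111) = 2.891372.
So n ≥ 2.891372 / (2·0.097²) = 153.649.
The smallest integer n is 154.

154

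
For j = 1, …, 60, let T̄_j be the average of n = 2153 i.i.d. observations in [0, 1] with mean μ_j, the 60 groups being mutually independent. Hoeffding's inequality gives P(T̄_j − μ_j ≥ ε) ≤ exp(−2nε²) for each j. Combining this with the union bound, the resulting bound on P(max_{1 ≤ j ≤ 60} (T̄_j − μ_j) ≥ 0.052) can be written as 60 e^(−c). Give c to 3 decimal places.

11.643

Union bound over the 60 events: P(max_{1 ≤ j ≤ 60} (T̄_j − μ_j) ≥ 0.052) ≤ 60·exp(−2nε²) = 60 exp(−2·2153·0.052²).
So c = 2·2153·0.052² = 11.6434.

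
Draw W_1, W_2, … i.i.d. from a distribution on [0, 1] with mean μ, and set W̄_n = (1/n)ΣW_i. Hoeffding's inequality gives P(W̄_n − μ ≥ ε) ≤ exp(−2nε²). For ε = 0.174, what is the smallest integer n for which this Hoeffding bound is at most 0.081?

Require exp(−2nε²) ≤ 0.081, i.e. 2nε² ≥ ln(1/0.081) = 2.513306.
So n ≥ 2.513306 / (2·0.174²) = 41.507.
The smallest integer n is 42.

42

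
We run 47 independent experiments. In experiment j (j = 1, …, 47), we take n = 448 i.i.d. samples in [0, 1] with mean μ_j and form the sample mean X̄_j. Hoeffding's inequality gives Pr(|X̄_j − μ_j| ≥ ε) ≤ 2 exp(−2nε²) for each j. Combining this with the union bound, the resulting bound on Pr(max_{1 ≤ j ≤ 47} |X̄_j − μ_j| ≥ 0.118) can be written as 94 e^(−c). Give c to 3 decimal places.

Union bound over the 47 events: Pr(max_{1 ≤ j ≤ 47} |X̄_j − μ_j| ≥ 0.118) ≤ 47·2·exp(−2nε²) = 94 exp(−2·448·0.118²).
So c = 2·448·0.118² = 12.4759.

12.476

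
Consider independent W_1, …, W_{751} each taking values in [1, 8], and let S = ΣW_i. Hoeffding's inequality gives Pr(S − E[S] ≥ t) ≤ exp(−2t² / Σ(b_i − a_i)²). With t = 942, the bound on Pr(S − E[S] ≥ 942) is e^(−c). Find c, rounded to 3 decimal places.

Σ(b_i − a_i)² = 751·(7)² = 36799.
c = 2t²/36799 = 2·942²/36799 = 48.2276.

48.228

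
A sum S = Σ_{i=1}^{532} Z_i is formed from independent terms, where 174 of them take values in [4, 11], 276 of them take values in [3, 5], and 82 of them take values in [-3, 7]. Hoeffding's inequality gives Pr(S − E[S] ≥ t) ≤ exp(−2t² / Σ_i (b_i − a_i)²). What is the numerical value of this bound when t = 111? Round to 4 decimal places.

Σ(b_i − a_i)² = 174·7² + 276·2² + 82·10² = 17830.
Exponent = 2·111² / 17830 = 1.38205.
Bound = exp(−1.38205) = 0.25106.

0.2511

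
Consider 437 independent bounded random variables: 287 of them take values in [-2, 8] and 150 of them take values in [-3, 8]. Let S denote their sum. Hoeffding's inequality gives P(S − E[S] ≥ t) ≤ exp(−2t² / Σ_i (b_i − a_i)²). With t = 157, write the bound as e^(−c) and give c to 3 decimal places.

1.052

Σ(b_i − a_i)² = 287·10² + 150·11² = 46850.
c = 2t² / 46850 = 2·157² / 46850 = 1.0523.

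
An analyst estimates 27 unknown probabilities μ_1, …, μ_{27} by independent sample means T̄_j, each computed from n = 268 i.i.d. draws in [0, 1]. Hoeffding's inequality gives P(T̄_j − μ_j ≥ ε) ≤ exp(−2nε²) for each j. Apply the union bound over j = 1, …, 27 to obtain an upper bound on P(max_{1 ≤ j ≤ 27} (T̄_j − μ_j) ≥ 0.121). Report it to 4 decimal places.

0.0105

Per-experiment Hoeffding bound: exp(−2·268·0.121²) = exp(−7.84758) = 0.0003907.
Union bound over 27 events: 27·0.0003907 = 0.01055.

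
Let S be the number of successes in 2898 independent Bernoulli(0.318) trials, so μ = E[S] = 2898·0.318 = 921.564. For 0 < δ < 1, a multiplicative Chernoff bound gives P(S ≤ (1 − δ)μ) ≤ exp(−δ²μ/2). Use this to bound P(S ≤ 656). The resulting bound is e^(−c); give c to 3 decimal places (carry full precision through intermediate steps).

Write 656 = (1 − δ)μ, so δ = 1 − 656/921.564 = 0.2881666…
Then the exponent is δ²μ/2 = (μ − 656)²/(2μ) = 38.263343.

38.263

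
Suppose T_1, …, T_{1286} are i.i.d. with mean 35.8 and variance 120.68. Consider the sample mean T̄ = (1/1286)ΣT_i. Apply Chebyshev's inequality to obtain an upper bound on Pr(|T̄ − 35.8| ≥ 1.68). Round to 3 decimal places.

Var(T̄) = Var(T_i)/n = 120.68/1286 = 0.093841.
Chebyshev: Pr(|T̄ − 35.8| ≥ 1.68) ≤ Var(T̄)/(1.68)² = 120.68/(1286·1.68²) = 0.0332.

0.033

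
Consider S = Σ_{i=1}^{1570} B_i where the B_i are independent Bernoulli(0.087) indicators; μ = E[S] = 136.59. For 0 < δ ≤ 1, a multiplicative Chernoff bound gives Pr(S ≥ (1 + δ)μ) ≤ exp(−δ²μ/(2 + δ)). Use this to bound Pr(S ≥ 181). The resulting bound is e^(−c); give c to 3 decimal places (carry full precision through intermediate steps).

6.210

Write 181 = (1 + δ)μ, so δ = 181/136.59 − 1 = 0.3251336…
Then the exponent is δ²μ/(2 + δ) = (181 − μ)² / (μ·(2 + δ)) = 6.210045.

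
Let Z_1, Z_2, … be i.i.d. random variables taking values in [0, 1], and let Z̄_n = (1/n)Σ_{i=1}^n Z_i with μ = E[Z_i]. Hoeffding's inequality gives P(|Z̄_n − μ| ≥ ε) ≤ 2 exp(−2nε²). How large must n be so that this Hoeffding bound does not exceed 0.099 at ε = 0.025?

2405

Require 2·exp(−2nε²) ≤ 0.099, i.e. 2nε² ≥ ln(2/0.099) = 3.005783.
So n ≥ 3.005783 / (2·0.025²) = 2404.626.
The smallest integer n is 2405.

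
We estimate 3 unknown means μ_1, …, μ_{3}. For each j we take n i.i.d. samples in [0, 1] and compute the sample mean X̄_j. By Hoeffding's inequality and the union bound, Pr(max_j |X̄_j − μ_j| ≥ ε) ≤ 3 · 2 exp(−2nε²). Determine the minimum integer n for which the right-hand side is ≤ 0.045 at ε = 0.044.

Need 2·3·exp(−2nε²) ≤ 0.045, i.e. exp(−2nε²) ≤ 0.045/6.
So 2nε² ≥ ln(6/0.045) = 4.892852.
Hence n ≥ 4.892852/(2·0.044²) = 1263.650.
The smallest integer n is 1264.

1264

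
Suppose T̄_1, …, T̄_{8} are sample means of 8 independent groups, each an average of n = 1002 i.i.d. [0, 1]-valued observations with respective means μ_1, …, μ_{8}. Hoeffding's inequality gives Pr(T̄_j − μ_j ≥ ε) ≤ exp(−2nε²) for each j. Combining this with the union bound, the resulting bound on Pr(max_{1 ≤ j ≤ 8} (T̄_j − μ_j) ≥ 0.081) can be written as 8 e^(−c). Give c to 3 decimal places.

Union bound over the 8 events: Pr(max_{1 ≤ j ≤ 8} (T̄_j − μ_j) ≥ 0.081) ≤ 8·exp(−2nε²) = 8 exp(−2·1002·0.081²).
So c = 2·1002·0.081² = 13.1482.

13.148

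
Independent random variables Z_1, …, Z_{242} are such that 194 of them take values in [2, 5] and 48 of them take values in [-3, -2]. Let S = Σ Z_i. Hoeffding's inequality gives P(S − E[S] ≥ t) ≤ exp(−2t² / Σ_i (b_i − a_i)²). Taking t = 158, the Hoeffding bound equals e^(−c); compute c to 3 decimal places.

27.831

Σ(b_i − a_i)² = 194·3² + 48·1² = 1794.
c = 2t² / 1794 = 2·158² / 1794 = 27.8305.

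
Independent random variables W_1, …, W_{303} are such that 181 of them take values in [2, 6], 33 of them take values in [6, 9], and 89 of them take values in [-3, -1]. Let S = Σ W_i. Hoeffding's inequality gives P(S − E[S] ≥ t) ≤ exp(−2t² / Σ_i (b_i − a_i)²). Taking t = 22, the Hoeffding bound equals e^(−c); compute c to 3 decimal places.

Σ(b_i − a_i)² = 181·4² + 33·3² + 89·2² = 3549.
c = 2t² / 3549 = 2·22² / 3549 = 0.2728.

0.273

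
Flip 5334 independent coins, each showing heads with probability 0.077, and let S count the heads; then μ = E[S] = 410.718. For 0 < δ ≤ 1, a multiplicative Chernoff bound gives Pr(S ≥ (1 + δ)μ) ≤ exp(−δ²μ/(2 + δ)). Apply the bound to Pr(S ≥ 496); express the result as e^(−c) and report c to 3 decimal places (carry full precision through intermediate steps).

8.021

Write 496 = (1 + δ)μ, so δ = 496/410.718 − 1 = 0.2076413…
Then the exponent is δ²μ/(2 + δ) = (496 − μ)² / (μ·(2 + δ)) = 8.021259.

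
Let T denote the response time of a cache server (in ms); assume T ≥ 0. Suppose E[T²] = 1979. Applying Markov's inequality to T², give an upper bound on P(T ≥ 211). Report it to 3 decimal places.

Since T ≥ 0, the event {T ≥ 211} is the same as {T² ≥ 44521}.
Markov's inequality applied to T² gives P(T² ≥ 44521) ≤ E[T²]/44521 = 1979/44521 = 0.0445.

0.044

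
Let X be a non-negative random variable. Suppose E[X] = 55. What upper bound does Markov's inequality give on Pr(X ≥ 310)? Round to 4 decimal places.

0.1774

Markov's inequality: for a non-negative random variable, Pr(X ≥ a) ≤ E[X]/a.
Here E[X] = 55 and a = 310, so the bound is 55/310 = 0.1774.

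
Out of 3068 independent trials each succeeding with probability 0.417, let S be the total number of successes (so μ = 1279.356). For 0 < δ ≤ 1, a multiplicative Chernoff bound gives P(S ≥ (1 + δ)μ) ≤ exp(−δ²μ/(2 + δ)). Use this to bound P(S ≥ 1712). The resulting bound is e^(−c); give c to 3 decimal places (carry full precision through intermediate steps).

62.574

Write 1712 = (1 + δ)μ, so δ = 1712/1279.356 − 1 = 0.3381733…
Then the exponent is δ²μ/(2 + δ) = (1712 − μ)² / (μ·(2 + δ)) = 62.573907.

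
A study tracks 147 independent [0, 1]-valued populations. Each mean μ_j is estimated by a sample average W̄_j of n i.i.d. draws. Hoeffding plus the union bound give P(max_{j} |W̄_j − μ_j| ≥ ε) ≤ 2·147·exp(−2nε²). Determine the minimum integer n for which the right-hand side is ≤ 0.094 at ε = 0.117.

294

Need 2·147·exp(−2nε²) ≤ 0.094, i.e. exp(−2nε²) ≤ 0.094/294.
So 2nε² ≥ ln(294/0.094) = 8.048040.
Hence n ≥ 8.048040/(2·0.117²) = 293.960.
The smallest integer n is 294.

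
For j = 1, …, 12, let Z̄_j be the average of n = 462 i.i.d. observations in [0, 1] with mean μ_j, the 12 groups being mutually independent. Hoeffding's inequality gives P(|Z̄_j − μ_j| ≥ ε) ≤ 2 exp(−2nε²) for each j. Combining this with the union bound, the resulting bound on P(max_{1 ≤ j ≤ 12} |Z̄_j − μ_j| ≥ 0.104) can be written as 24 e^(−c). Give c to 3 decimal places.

9.994

Union bound over the 12 events: P(max_{1 ≤ j ≤ 12} |Z̄_j − μ_j| ≥ 0.104) ≤ 12·2·exp(−2nε²) = 24 exp(−2·462·0.104²).
So c = 2·462·0.104² = 9.9940.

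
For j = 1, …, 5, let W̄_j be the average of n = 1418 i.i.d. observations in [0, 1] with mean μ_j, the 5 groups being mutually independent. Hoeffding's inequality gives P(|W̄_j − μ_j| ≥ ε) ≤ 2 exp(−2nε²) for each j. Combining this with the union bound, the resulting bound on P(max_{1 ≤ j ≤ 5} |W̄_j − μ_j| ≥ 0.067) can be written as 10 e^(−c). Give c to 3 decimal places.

12.731

Union bound over the 5 events: P(max_{1 ≤ j ≤ 5} |W̄_j − μ_j| ≥ 0.067) ≤ 5·2·exp(−2nε²) = 10 exp(−2·1418·0.067²).
So c = 2·1418·0.067² = 12.7308.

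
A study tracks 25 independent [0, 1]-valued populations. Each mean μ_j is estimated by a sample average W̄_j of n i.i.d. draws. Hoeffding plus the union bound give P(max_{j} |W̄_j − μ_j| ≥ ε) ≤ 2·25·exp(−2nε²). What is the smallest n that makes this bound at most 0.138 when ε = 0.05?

1179

Need 2·25·exp(−2nε²) ≤ 0.138, i.e. exp(−2nε²) ≤ 0.138/50.
So 2nε² ≥ ln(50/0.138) = 5.892525.
Hence n ≥ 5.892525/(2·0.05²) = 1178.505.
The smallest integer n is 1179.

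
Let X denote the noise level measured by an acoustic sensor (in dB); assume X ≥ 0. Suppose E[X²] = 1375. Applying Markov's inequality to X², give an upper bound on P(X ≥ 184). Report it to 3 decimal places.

0.041

Since X ≥ 0, the event {X ≥ 184} is the same as {X² ≥ 33856}.
Markov's inequality applied to X² gives P(X² ≥ 33856) ≤ E[X²]/33856 = 1375/33856 = 0.0406.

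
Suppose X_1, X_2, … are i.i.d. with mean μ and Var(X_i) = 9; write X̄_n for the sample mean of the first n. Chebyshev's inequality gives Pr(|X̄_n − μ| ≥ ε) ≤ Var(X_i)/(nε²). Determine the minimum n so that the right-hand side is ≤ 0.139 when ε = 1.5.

Require 9/(n·1.5²) ≤ 0.139, i.e. n ≥ 9/(0.139·1.5²) = 28.777.
The smallest integer n is 29.

29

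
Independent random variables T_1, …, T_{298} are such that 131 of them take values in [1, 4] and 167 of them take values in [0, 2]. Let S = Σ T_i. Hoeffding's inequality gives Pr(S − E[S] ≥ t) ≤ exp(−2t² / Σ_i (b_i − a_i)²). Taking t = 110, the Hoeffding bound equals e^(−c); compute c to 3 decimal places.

13.102

Σ(b_i − a_i)² = 131·3² + 167·2² = 1847.
c = 2t² / 1847 = 2·110² / 1847 = 13.1023.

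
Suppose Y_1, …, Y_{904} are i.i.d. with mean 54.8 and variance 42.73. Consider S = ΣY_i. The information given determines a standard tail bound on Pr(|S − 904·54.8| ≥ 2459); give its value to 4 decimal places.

0.0064

With mean and variance of each term known, Chebyshev's inequality bounds the deviation of the sum (or sample mean).
Var(S) = n·Var(Y_i) = 904·42.73 = 38627.92.
Chebyshev: Pr(|S − 904·54.8| ≥ 2459) ≤ Var(S)/2459² = 38627.92/6046681 = 0.0064.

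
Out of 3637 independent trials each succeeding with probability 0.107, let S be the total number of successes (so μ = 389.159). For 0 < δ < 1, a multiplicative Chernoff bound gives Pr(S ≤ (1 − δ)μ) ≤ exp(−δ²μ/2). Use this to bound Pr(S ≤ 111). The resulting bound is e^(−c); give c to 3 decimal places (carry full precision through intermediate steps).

99.410

Write 111 = (1 − δ)μ, so δ = 1 − 111/389.159 = 0.7147695…
Then the exponent is δ²μ/2 = (μ − 111)²/(2μ) = 99.409790.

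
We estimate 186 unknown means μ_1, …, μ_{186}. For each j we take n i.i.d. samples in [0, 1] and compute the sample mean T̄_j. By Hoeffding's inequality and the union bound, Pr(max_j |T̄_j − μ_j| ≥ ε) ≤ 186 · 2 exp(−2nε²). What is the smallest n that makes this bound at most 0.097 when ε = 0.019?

11430

Need 2·186·exp(−2nε²) ≤ 0.097, i.e. exp(−2nε²) ≤ 0.097/372.
So 2nε² ≥ ln(372/0.097) = 8.251938.
Hence n ≥ 8.251938/(2·0.019²) = 11429.277.
The smallest integer n is 11430.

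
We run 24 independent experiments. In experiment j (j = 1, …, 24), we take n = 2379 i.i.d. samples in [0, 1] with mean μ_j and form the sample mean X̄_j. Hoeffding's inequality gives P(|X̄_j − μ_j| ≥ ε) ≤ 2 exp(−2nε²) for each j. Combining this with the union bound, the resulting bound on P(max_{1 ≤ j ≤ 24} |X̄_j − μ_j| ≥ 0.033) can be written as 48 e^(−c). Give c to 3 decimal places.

5.181

Union bound over the 24 events: P(max_{1 ≤ j ≤ 24} |X̄_j − μ_j| ≥ 0.033) ≤ 24·2·exp(−2nε²) = 48 exp(−2·2379·0.033²).
So c = 2·2379·0.033² = 5.1815.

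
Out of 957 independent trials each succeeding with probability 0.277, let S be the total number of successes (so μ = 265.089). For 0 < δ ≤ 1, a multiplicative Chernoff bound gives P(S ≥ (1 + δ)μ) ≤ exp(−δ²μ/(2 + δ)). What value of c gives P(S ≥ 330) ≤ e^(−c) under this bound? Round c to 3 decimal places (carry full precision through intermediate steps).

Write 330 = (1 + δ)μ, so δ = 330/265.089 − 1 = 0.2448649…
Then the exponent is δ²μ/(2 + δ) = (330 − μ)² / (μ·(2 + δ)) = 7.080349.

7.080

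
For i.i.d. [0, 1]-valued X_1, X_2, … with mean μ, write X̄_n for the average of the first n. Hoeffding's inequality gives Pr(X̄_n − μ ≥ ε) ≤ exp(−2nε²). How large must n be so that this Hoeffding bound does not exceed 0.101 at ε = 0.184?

34

Require exp(−2nε²) ≤ 0.101, i.e. 2nε² ≥ ln(1/0.101) = 2.292635.
So n ≥ 2.292635 / (2·0.184²) = 33.859.
The smallest integer n is 34.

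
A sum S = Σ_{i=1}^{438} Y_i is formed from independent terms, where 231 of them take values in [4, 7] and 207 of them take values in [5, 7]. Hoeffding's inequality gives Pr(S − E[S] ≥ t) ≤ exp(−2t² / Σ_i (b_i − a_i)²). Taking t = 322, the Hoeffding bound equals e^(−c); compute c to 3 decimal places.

Σ(b_i − a_i)² = 231·3² + 207·2² = 2907.
c = 2t² / 2907 = 2·322² / 2907 = 71.3340.

71.334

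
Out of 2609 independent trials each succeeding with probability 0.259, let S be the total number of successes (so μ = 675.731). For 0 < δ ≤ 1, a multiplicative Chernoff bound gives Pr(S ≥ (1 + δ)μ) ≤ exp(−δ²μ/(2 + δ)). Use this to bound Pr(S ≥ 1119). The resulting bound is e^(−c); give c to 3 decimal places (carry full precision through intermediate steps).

109.480

Write 1119 = (1 + δ)μ, so δ = 1119/675.731 − 1 = 0.6559844…
Then the exponent is δ²μ/(2 + δ) = (1119 − μ)² / (μ·(2 + δ)) = 109.480143.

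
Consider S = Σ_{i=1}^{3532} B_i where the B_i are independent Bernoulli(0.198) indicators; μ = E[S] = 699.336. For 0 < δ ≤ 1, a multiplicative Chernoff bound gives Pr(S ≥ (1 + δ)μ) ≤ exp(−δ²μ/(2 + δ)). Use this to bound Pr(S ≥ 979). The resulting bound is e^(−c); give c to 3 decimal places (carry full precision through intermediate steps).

46.601

Write 979 = (1 + δ)μ, so δ = 979/699.336 − 1 = 0.3998993…
Then the exponent is δ²μ/(2 + δ) = (979 − μ)² / (μ·(2 + δ)) = 46.600891.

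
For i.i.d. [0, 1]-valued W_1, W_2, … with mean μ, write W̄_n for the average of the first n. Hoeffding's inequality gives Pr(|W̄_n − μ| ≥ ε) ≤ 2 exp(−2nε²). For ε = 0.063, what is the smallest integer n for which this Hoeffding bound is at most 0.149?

328

Require 2·exp(−2nε²) ≤ 0.149, i.e. 2nε² ≥ ln(2/0.149) = 2.596956.
So n ≥ 2.596956 / (2·0.063²) = 327.155.
The smallest integer n is 328.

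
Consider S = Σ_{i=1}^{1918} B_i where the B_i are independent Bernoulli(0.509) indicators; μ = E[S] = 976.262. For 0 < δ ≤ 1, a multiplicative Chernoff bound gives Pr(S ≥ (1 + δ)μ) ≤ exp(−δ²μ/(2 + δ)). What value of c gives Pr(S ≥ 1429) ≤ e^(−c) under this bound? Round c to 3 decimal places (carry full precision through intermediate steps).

85.218

Write 1429 = (1 + δ)μ, so δ = 1429/976.262 − 1 = 0.4637464…
Then the exponent is δ²μ/(2 + δ) = (1429 − μ)² / (μ·(2 + δ)) = 85.218033.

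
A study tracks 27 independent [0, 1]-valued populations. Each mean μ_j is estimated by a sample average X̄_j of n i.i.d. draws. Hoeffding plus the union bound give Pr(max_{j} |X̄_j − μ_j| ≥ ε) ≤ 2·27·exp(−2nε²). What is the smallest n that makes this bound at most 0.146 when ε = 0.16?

116

Need 2·27·exp(−2nε²) ≤ 0.146, i.e. exp(−2nε²) ≤ 0.146/54.
So 2nε² ≥ ln(54/0.146) = 5.913133.
Hence n ≥ 5.913133/(2·0.16²) = 115.491.
The smallest integer n is 116.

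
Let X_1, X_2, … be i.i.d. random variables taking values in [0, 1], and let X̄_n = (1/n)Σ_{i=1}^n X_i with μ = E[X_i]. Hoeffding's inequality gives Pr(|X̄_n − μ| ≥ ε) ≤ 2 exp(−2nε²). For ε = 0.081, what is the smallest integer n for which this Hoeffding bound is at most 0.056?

273

Require 2·exp(−2nε²) ≤ 0.056, i.e. 2nε² ≥ ln(2/0.056) = 3.575551.
So n ≥ 3.575551 / (2·0.081²) = 272.485.
The smallest integer n is 273.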